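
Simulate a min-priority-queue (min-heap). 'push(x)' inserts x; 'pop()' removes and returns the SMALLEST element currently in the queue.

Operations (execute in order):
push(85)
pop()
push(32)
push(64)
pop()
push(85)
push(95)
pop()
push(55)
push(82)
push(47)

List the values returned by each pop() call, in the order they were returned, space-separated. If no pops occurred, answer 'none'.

Answer: 85 32 64

Derivation:
push(85): heap contents = [85]
pop() → 85: heap contents = []
push(32): heap contents = [32]
push(64): heap contents = [32, 64]
pop() → 32: heap contents = [64]
push(85): heap contents = [64, 85]
push(95): heap contents = [64, 85, 95]
pop() → 64: heap contents = [85, 95]
push(55): heap contents = [55, 85, 95]
push(82): heap contents = [55, 82, 85, 95]
push(47): heap contents = [47, 55, 82, 85, 95]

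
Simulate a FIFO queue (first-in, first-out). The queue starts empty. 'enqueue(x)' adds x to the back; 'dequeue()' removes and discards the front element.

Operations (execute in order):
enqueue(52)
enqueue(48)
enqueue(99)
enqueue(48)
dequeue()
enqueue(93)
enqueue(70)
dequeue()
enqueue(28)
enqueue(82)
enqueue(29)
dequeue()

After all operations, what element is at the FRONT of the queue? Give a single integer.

Answer: 48

Derivation:
enqueue(52): queue = [52]
enqueue(48): queue = [52, 48]
enqueue(99): queue = [52, 48, 99]
enqueue(48): queue = [52, 48, 99, 48]
dequeue(): queue = [48, 99, 48]
enqueue(93): queue = [48, 99, 48, 93]
enqueue(70): queue = [48, 99, 48, 93, 70]
dequeue(): queue = [99, 48, 93, 70]
enqueue(28): queue = [99, 48, 93, 70, 28]
enqueue(82): queue = [99, 48, 93, 70, 28, 82]
enqueue(29): queue = [99, 48, 93, 70, 28, 82, 29]
dequeue(): queue = [48, 93, 70, 28, 82, 29]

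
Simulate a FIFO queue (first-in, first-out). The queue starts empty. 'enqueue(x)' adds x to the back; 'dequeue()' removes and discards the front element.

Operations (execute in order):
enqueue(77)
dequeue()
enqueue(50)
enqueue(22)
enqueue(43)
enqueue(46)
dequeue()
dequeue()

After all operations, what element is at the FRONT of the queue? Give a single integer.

enqueue(77): queue = [77]
dequeue(): queue = []
enqueue(50): queue = [50]
enqueue(22): queue = [50, 22]
enqueue(43): queue = [50, 22, 43]
enqueue(46): queue = [50, 22, 43, 46]
dequeue(): queue = [22, 43, 46]
dequeue(): queue = [43, 46]

Answer: 43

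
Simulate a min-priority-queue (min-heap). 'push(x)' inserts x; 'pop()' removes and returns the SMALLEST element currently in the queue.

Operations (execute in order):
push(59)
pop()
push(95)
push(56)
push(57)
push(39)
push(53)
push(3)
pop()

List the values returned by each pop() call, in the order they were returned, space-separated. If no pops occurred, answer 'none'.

push(59): heap contents = [59]
pop() → 59: heap contents = []
push(95): heap contents = [95]
push(56): heap contents = [56, 95]
push(57): heap contents = [56, 57, 95]
push(39): heap contents = [39, 56, 57, 95]
push(53): heap contents = [39, 53, 56, 57, 95]
push(3): heap contents = [3, 39, 53, 56, 57, 95]
pop() → 3: heap contents = [39, 53, 56, 57, 95]

Answer: 59 3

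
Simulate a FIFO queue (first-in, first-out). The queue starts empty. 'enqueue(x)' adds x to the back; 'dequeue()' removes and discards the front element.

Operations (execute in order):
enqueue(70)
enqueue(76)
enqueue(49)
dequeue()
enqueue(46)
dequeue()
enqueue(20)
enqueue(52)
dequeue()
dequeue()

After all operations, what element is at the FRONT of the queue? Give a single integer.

enqueue(70): queue = [70]
enqueue(76): queue = [70, 76]
enqueue(49): queue = [70, 76, 49]
dequeue(): queue = [76, 49]
enqueue(46): queue = [76, 49, 46]
dequeue(): queue = [49, 46]
enqueue(20): queue = [49, 46, 20]
enqueue(52): queue = [49, 46, 20, 52]
dequeue(): queue = [46, 20, 52]
dequeue(): queue = [20, 52]

Answer: 20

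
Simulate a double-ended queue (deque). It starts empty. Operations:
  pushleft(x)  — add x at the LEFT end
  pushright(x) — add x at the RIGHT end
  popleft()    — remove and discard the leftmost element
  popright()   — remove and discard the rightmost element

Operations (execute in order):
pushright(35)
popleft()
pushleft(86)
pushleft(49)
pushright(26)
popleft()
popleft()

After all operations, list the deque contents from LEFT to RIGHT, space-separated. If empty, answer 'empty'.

pushright(35): [35]
popleft(): []
pushleft(86): [86]
pushleft(49): [49, 86]
pushright(26): [49, 86, 26]
popleft(): [86, 26]
popleft(): [26]

Answer: 26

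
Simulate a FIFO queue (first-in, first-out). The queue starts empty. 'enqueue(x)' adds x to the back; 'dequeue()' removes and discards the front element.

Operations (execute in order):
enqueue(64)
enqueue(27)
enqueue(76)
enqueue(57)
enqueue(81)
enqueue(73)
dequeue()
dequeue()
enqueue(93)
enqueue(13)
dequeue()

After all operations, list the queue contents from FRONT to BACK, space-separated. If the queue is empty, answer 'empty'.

Answer: 57 81 73 93 13

Derivation:
enqueue(64): [64]
enqueue(27): [64, 27]
enqueue(76): [64, 27, 76]
enqueue(57): [64, 27, 76, 57]
enqueue(81): [64, 27, 76, 57, 81]
enqueue(73): [64, 27, 76, 57, 81, 73]
dequeue(): [27, 76, 57, 81, 73]
dequeue(): [76, 57, 81, 73]
enqueue(93): [76, 57, 81, 73, 93]
enqueue(13): [76, 57, 81, 73, 93, 13]
dequeue(): [57, 81, 73, 93, 13]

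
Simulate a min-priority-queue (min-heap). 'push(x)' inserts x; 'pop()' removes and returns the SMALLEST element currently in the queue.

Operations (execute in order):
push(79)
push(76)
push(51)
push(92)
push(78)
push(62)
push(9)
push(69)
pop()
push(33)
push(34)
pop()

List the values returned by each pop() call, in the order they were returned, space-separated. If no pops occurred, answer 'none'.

push(79): heap contents = [79]
push(76): heap contents = [76, 79]
push(51): heap contents = [51, 76, 79]
push(92): heap contents = [51, 76, 79, 92]
push(78): heap contents = [51, 76, 78, 79, 92]
push(62): heap contents = [51, 62, 76, 78, 79, 92]
push(9): heap contents = [9, 51, 62, 76, 78, 79, 92]
push(69): heap contents = [9, 51, 62, 69, 76, 78, 79, 92]
pop() → 9: heap contents = [51, 62, 69, 76, 78, 79, 92]
push(33): heap contents = [33, 51, 62, 69, 76, 78, 79, 92]
push(34): heap contents = [33, 34, 51, 62, 69, 76, 78, 79, 92]
pop() → 33: heap contents = [34, 51, 62, 69, 76, 78, 79, 92]

Answer: 9 33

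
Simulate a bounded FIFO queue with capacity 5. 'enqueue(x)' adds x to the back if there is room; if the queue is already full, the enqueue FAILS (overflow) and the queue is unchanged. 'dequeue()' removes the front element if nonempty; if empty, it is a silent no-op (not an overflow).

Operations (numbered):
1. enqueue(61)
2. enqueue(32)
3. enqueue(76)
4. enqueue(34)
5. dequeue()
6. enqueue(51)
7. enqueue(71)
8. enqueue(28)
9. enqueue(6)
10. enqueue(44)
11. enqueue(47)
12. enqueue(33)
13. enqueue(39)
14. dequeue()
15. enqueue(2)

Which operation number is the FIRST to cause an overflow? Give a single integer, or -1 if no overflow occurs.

Answer: 8

Derivation:
1. enqueue(61): size=1
2. enqueue(32): size=2
3. enqueue(76): size=3
4. enqueue(34): size=4
5. dequeue(): size=3
6. enqueue(51): size=4
7. enqueue(71): size=5
8. enqueue(28): size=5=cap → OVERFLOW (fail)
9. enqueue(6): size=5=cap → OVERFLOW (fail)
10. enqueue(44): size=5=cap → OVERFLOW (fail)
11. enqueue(47): size=5=cap → OVERFLOW (fail)
12. enqueue(33): size=5=cap → OVERFLOW (fail)
13. enqueue(39): size=5=cap → OVERFLOW (fail)
14. dequeue(): size=4
15. enqueue(2): size=5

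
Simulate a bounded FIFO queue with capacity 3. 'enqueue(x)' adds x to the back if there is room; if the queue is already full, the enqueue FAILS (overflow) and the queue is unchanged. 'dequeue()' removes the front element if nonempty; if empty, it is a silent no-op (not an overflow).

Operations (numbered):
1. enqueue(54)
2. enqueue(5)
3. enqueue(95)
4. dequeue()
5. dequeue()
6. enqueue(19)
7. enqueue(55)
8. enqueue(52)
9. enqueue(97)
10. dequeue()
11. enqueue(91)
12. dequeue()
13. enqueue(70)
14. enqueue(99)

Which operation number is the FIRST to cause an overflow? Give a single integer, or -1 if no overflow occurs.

Answer: 8

Derivation:
1. enqueue(54): size=1
2. enqueue(5): size=2
3. enqueue(95): size=3
4. dequeue(): size=2
5. dequeue(): size=1
6. enqueue(19): size=2
7. enqueue(55): size=3
8. enqueue(52): size=3=cap → OVERFLOW (fail)
9. enqueue(97): size=3=cap → OVERFLOW (fail)
10. dequeue(): size=2
11. enqueue(91): size=3
12. dequeue(): size=2
13. enqueue(70): size=3
14. enqueue(99): size=3=cap → OVERFLOW (fail)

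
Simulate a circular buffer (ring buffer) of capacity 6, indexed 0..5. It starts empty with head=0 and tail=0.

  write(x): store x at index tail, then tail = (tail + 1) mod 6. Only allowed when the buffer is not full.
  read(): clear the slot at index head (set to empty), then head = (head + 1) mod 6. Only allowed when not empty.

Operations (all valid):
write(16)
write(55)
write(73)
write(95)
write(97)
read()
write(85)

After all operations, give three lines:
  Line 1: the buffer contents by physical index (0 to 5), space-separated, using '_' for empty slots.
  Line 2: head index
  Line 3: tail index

write(16): buf=[16 _ _ _ _ _], head=0, tail=1, size=1
write(55): buf=[16 55 _ _ _ _], head=0, tail=2, size=2
write(73): buf=[16 55 73 _ _ _], head=0, tail=3, size=3
write(95): buf=[16 55 73 95 _ _], head=0, tail=4, size=4
write(97): buf=[16 55 73 95 97 _], head=0, tail=5, size=5
read(): buf=[_ 55 73 95 97 _], head=1, tail=5, size=4
write(85): buf=[_ 55 73 95 97 85], head=1, tail=0, size=5

Answer: _ 55 73 95 97 85
1
0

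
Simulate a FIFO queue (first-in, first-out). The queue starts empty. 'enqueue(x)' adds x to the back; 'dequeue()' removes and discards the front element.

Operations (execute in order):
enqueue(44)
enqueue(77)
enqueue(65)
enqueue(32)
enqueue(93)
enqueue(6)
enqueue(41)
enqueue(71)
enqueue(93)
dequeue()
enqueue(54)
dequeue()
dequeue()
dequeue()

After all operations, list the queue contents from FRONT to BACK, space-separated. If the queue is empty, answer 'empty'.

enqueue(44): [44]
enqueue(77): [44, 77]
enqueue(65): [44, 77, 65]
enqueue(32): [44, 77, 65, 32]
enqueue(93): [44, 77, 65, 32, 93]
enqueue(6): [44, 77, 65, 32, 93, 6]
enqueue(41): [44, 77, 65, 32, 93, 6, 41]
enqueue(71): [44, 77, 65, 32, 93, 6, 41, 71]
enqueue(93): [44, 77, 65, 32, 93, 6, 41, 71, 93]
dequeue(): [77, 65, 32, 93, 6, 41, 71, 93]
enqueue(54): [77, 65, 32, 93, 6, 41, 71, 93, 54]
dequeue(): [65, 32, 93, 6, 41, 71, 93, 54]
dequeue(): [32, 93, 6, 41, 71, 93, 54]
dequeue(): [93, 6, 41, 71, 93, 54]

Answer: 93 6 41 71 93 54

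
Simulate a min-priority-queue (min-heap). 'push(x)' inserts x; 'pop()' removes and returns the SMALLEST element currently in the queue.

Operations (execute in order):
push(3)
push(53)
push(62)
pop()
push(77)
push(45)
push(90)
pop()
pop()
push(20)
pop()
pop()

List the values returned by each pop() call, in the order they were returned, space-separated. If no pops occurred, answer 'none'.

Answer: 3 45 53 20 62

Derivation:
push(3): heap contents = [3]
push(53): heap contents = [3, 53]
push(62): heap contents = [3, 53, 62]
pop() → 3: heap contents = [53, 62]
push(77): heap contents = [53, 62, 77]
push(45): heap contents = [45, 53, 62, 77]
push(90): heap contents = [45, 53, 62, 77, 90]
pop() → 45: heap contents = [53, 62, 77, 90]
pop() → 53: heap contents = [62, 77, 90]
push(20): heap contents = [20, 62, 77, 90]
pop() → 20: heap contents = [62, 77, 90]
pop() → 62: heap contents = [77, 90]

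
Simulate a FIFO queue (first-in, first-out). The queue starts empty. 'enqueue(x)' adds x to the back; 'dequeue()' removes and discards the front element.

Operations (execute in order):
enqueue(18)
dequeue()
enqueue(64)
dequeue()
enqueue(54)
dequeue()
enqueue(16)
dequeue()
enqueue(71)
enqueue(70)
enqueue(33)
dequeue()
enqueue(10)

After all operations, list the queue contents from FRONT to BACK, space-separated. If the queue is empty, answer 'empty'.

enqueue(18): [18]
dequeue(): []
enqueue(64): [64]
dequeue(): []
enqueue(54): [54]
dequeue(): []
enqueue(16): [16]
dequeue(): []
enqueue(71): [71]
enqueue(70): [71, 70]
enqueue(33): [71, 70, 33]
dequeue(): [70, 33]
enqueue(10): [70, 33, 10]

Answer: 70 33 10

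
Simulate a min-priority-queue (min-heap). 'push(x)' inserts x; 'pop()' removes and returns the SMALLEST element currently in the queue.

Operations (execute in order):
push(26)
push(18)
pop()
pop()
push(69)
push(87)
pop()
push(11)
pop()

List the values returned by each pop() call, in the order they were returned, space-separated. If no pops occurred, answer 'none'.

push(26): heap contents = [26]
push(18): heap contents = [18, 26]
pop() → 18: heap contents = [26]
pop() → 26: heap contents = []
push(69): heap contents = [69]
push(87): heap contents = [69, 87]
pop() → 69: heap contents = [87]
push(11): heap contents = [11, 87]
pop() → 11: heap contents = [87]

Answer: 18 26 69 11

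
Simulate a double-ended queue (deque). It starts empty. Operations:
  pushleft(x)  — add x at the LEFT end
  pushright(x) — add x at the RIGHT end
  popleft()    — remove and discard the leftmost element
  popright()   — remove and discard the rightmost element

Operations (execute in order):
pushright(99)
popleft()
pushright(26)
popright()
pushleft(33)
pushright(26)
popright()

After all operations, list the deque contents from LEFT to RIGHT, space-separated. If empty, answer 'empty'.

pushright(99): [99]
popleft(): []
pushright(26): [26]
popright(): []
pushleft(33): [33]
pushright(26): [33, 26]
popright(): [33]

Answer: 33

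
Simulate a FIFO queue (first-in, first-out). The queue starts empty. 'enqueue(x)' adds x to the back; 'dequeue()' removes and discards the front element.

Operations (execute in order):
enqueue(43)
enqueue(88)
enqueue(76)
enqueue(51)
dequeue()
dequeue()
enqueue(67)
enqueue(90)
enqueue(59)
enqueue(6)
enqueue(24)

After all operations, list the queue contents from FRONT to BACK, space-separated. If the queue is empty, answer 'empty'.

Answer: 76 51 67 90 59 6 24

Derivation:
enqueue(43): [43]
enqueue(88): [43, 88]
enqueue(76): [43, 88, 76]
enqueue(51): [43, 88, 76, 51]
dequeue(): [88, 76, 51]
dequeue(): [76, 51]
enqueue(67): [76, 51, 67]
enqueue(90): [76, 51, 67, 90]
enqueue(59): [76, 51, 67, 90, 59]
enqueue(6): [76, 51, 67, 90, 59, 6]
enqueue(24): [76, 51, 67, 90, 59, 6, 24]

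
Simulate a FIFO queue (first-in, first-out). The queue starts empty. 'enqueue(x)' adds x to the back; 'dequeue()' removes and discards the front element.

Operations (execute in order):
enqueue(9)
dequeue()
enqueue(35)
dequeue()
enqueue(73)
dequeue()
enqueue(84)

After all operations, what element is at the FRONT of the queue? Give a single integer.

enqueue(9): queue = [9]
dequeue(): queue = []
enqueue(35): queue = [35]
dequeue(): queue = []
enqueue(73): queue = [73]
dequeue(): queue = []
enqueue(84): queue = [84]

Answer: 84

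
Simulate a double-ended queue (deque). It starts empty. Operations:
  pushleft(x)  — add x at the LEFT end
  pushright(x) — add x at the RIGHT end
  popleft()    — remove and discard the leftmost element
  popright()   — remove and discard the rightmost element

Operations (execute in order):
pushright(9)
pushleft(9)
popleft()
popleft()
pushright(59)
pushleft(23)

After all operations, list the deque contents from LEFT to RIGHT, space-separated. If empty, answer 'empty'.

Answer: 23 59

Derivation:
pushright(9): [9]
pushleft(9): [9, 9]
popleft(): [9]
popleft(): []
pushright(59): [59]
pushleft(23): [23, 59]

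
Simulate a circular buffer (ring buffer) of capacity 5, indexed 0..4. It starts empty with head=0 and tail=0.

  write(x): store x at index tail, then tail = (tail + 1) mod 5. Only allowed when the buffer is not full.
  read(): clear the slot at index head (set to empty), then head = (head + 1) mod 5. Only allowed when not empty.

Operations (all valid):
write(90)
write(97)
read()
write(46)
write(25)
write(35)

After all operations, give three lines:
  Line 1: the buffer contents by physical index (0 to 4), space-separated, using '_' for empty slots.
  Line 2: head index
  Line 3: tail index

Answer: _ 97 46 25 35
1
0

Derivation:
write(90): buf=[90 _ _ _ _], head=0, tail=1, size=1
write(97): buf=[90 97 _ _ _], head=0, tail=2, size=2
read(): buf=[_ 97 _ _ _], head=1, tail=2, size=1
write(46): buf=[_ 97 46 _ _], head=1, tail=3, size=2
write(25): buf=[_ 97 46 25 _], head=1, tail=4, size=3
write(35): buf=[_ 97 46 25 35], head=1, tail=0, size=4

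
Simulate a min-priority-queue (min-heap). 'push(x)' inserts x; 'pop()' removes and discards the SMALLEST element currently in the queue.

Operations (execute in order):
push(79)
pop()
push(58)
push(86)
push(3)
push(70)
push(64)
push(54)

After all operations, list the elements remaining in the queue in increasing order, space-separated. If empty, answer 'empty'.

Answer: 3 54 58 64 70 86

Derivation:
push(79): heap contents = [79]
pop() → 79: heap contents = []
push(58): heap contents = [58]
push(86): heap contents = [58, 86]
push(3): heap contents = [3, 58, 86]
push(70): heap contents = [3, 58, 70, 86]
push(64): heap contents = [3, 58, 64, 70, 86]
push(54): heap contents = [3, 54, 58, 64, 70, 86]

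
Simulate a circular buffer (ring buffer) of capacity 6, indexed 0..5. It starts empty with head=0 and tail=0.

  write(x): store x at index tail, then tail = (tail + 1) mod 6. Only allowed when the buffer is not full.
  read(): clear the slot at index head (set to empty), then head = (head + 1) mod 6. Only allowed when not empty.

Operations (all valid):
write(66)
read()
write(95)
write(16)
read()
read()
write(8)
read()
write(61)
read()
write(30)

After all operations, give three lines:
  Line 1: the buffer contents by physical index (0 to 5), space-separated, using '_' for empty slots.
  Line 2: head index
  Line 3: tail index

Answer: _ _ _ _ _ 30
5
0

Derivation:
write(66): buf=[66 _ _ _ _ _], head=0, tail=1, size=1
read(): buf=[_ _ _ _ _ _], head=1, tail=1, size=0
write(95): buf=[_ 95 _ _ _ _], head=1, tail=2, size=1
write(16): buf=[_ 95 16 _ _ _], head=1, tail=3, size=2
read(): buf=[_ _ 16 _ _ _], head=2, tail=3, size=1
read(): buf=[_ _ _ _ _ _], head=3, tail=3, size=0
write(8): buf=[_ _ _ 8 _ _], head=3, tail=4, size=1
read(): buf=[_ _ _ _ _ _], head=4, tail=4, size=0
write(61): buf=[_ _ _ _ 61 _], head=4, tail=5, size=1
read(): buf=[_ _ _ _ _ _], head=5, tail=5, size=0
write(30): buf=[_ _ _ _ _ 30], head=5, tail=0, size=1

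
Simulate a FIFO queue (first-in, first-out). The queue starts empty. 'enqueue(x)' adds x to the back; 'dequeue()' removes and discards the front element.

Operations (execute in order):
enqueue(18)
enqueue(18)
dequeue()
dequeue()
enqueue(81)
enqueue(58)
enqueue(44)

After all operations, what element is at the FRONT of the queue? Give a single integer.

enqueue(18): queue = [18]
enqueue(18): queue = [18, 18]
dequeue(): queue = [18]
dequeue(): queue = []
enqueue(81): queue = [81]
enqueue(58): queue = [81, 58]
enqueue(44): queue = [81, 58, 44]

Answer: 81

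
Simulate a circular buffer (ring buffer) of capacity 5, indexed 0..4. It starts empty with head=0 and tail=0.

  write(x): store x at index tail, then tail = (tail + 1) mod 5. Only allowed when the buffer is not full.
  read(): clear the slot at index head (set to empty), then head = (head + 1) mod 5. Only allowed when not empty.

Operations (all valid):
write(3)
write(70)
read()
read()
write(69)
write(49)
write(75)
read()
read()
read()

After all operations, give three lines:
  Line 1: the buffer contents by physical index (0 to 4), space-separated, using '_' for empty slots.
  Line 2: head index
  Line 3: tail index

write(3): buf=[3 _ _ _ _], head=0, tail=1, size=1
write(70): buf=[3 70 _ _ _], head=0, tail=2, size=2
read(): buf=[_ 70 _ _ _], head=1, tail=2, size=1
read(): buf=[_ _ _ _ _], head=2, tail=2, size=0
write(69): buf=[_ _ 69 _ _], head=2, tail=3, size=1
write(49): buf=[_ _ 69 49 _], head=2, tail=4, size=2
write(75): buf=[_ _ 69 49 75], head=2, tail=0, size=3
read(): buf=[_ _ _ 49 75], head=3, tail=0, size=2
read(): buf=[_ _ _ _ 75], head=4, tail=0, size=1
read(): buf=[_ _ _ _ _], head=0, tail=0, size=0

Answer: _ _ _ _ _
0
0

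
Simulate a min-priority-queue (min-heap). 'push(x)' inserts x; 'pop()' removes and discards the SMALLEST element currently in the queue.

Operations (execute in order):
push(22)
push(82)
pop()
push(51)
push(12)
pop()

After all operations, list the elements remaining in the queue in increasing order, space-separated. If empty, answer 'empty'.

push(22): heap contents = [22]
push(82): heap contents = [22, 82]
pop() → 22: heap contents = [82]
push(51): heap contents = [51, 82]
push(12): heap contents = [12, 51, 82]
pop() → 12: heap contents = [51, 82]

Answer: 51 82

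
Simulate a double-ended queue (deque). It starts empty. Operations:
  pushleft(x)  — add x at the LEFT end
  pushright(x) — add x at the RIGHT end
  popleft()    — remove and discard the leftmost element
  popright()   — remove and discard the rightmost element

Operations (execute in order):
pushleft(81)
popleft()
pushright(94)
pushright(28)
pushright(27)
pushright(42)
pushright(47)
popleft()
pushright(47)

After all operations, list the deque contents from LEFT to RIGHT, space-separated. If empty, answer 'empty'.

Answer: 28 27 42 47 47

Derivation:
pushleft(81): [81]
popleft(): []
pushright(94): [94]
pushright(28): [94, 28]
pushright(27): [94, 28, 27]
pushright(42): [94, 28, 27, 42]
pushright(47): [94, 28, 27, 42, 47]
popleft(): [28, 27, 42, 47]
pushright(47): [28, 27, 42, 47, 47]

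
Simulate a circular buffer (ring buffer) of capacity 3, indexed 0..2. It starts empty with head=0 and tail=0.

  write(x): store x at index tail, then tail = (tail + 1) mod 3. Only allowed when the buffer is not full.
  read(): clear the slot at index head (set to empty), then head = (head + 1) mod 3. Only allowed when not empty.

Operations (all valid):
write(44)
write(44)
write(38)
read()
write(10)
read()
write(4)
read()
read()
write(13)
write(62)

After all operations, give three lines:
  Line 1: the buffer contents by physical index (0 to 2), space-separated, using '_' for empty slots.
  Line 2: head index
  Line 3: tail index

Answer: 62 4 13
1
1

Derivation:
write(44): buf=[44 _ _], head=0, tail=1, size=1
write(44): buf=[44 44 _], head=0, tail=2, size=2
write(38): buf=[44 44 38], head=0, tail=0, size=3
read(): buf=[_ 44 38], head=1, tail=0, size=2
write(10): buf=[10 44 38], head=1, tail=1, size=3
read(): buf=[10 _ 38], head=2, tail=1, size=2
write(4): buf=[10 4 38], head=2, tail=2, size=3
read(): buf=[10 4 _], head=0, tail=2, size=2
read(): buf=[_ 4 _], head=1, tail=2, size=1
write(13): buf=[_ 4 13], head=1, tail=0, size=2
write(62): buf=[62 4 13], head=1, tail=1, size=3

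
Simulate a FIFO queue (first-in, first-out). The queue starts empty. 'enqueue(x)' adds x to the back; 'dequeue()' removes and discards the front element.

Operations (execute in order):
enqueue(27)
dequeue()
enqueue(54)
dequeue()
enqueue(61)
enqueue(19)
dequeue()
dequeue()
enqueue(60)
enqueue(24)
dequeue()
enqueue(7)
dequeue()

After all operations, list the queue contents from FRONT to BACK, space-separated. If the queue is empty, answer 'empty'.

enqueue(27): [27]
dequeue(): []
enqueue(54): [54]
dequeue(): []
enqueue(61): [61]
enqueue(19): [61, 19]
dequeue(): [19]
dequeue(): []
enqueue(60): [60]
enqueue(24): [60, 24]
dequeue(): [24]
enqueue(7): [24, 7]
dequeue(): [7]

Answer: 7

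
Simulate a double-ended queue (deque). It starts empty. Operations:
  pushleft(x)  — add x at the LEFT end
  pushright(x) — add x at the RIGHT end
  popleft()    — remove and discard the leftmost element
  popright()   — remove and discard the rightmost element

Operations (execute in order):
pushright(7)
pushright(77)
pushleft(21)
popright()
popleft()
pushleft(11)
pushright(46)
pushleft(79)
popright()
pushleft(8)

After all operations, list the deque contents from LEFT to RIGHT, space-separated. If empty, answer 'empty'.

pushright(7): [7]
pushright(77): [7, 77]
pushleft(21): [21, 7, 77]
popright(): [21, 7]
popleft(): [7]
pushleft(11): [11, 7]
pushright(46): [11, 7, 46]
pushleft(79): [79, 11, 7, 46]
popright(): [79, 11, 7]
pushleft(8): [8, 79, 11, 7]

Answer: 8 79 11 7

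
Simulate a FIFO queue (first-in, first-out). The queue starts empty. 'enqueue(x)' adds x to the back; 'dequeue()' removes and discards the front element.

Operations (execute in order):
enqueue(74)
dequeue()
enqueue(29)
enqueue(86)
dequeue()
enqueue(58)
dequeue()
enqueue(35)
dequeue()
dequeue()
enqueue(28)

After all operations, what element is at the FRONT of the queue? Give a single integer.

enqueue(74): queue = [74]
dequeue(): queue = []
enqueue(29): queue = [29]
enqueue(86): queue = [29, 86]
dequeue(): queue = [86]
enqueue(58): queue = [86, 58]
dequeue(): queue = [58]
enqueue(35): queue = [58, 35]
dequeue(): queue = [35]
dequeue(): queue = []
enqueue(28): queue = [28]

Answer: 28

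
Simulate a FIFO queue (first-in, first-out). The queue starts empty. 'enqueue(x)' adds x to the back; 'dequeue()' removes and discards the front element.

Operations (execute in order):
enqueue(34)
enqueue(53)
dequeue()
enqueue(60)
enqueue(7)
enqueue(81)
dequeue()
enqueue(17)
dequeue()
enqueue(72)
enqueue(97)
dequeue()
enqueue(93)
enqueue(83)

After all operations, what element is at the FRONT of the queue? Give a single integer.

Answer: 81

Derivation:
enqueue(34): queue = [34]
enqueue(53): queue = [34, 53]
dequeue(): queue = [53]
enqueue(60): queue = [53, 60]
enqueue(7): queue = [53, 60, 7]
enqueue(81): queue = [53, 60, 7, 81]
dequeue(): queue = [60, 7, 81]
enqueue(17): queue = [60, 7, 81, 17]
dequeue(): queue = [7, 81, 17]
enqueue(72): queue = [7, 81, 17, 72]
enqueue(97): queue = [7, 81, 17, 72, 97]
dequeue(): queue = [81, 17, 72, 97]
enqueue(93): queue = [81, 17, 72, 97, 93]
enqueue(83): queue = [81, 17, 72, 97, 93, 83]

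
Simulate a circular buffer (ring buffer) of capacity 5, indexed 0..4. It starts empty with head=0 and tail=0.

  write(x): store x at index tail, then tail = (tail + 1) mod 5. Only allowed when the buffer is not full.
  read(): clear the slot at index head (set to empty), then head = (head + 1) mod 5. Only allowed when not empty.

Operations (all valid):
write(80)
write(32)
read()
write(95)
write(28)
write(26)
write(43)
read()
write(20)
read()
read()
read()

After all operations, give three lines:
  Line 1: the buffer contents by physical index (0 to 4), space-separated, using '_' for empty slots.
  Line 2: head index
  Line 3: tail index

write(80): buf=[80 _ _ _ _], head=0, tail=1, size=1
write(32): buf=[80 32 _ _ _], head=0, tail=2, size=2
read(): buf=[_ 32 _ _ _], head=1, tail=2, size=1
write(95): buf=[_ 32 95 _ _], head=1, tail=3, size=2
write(28): buf=[_ 32 95 28 _], head=1, tail=4, size=3
write(26): buf=[_ 32 95 28 26], head=1, tail=0, size=4
write(43): buf=[43 32 95 28 26], head=1, tail=1, size=5
read(): buf=[43 _ 95 28 26], head=2, tail=1, size=4
write(20): buf=[43 20 95 28 26], head=2, tail=2, size=5
read(): buf=[43 20 _ 28 26], head=3, tail=2, size=4
read(): buf=[43 20 _ _ 26], head=4, tail=2, size=3
read(): buf=[43 20 _ _ _], head=0, tail=2, size=2

Answer: 43 20 _ _ _
0
2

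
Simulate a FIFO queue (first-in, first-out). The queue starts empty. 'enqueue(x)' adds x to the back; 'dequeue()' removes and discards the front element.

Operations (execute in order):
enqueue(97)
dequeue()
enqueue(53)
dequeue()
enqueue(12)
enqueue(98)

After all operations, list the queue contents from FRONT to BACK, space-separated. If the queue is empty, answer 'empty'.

Answer: 12 98

Derivation:
enqueue(97): [97]
dequeue(): []
enqueue(53): [53]
dequeue(): []
enqueue(12): [12]
enqueue(98): [12, 98]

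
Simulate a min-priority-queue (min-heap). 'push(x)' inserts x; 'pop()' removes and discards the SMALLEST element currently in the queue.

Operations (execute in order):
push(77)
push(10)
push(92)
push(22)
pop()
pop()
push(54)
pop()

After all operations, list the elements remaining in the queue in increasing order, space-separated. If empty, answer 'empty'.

Answer: 77 92

Derivation:
push(77): heap contents = [77]
push(10): heap contents = [10, 77]
push(92): heap contents = [10, 77, 92]
push(22): heap contents = [10, 22, 77, 92]
pop() → 10: heap contents = [22, 77, 92]
pop() → 22: heap contents = [77, 92]
push(54): heap contents = [54, 77, 92]
pop() → 54: heap contents = [77, 92]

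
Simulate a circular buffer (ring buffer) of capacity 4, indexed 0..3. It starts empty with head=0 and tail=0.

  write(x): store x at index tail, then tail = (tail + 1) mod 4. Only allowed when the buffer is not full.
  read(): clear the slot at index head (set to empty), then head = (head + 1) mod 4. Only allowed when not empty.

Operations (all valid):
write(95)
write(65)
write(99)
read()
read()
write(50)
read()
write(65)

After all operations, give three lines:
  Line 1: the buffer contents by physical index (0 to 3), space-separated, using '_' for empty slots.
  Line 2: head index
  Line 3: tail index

Answer: 65 _ _ 50
3
1

Derivation:
write(95): buf=[95 _ _ _], head=0, tail=1, size=1
write(65): buf=[95 65 _ _], head=0, tail=2, size=2
write(99): buf=[95 65 99 _], head=0, tail=3, size=3
read(): buf=[_ 65 99 _], head=1, tail=3, size=2
read(): buf=[_ _ 99 _], head=2, tail=3, size=1
write(50): buf=[_ _ 99 50], head=2, tail=0, size=2
read(): buf=[_ _ _ 50], head=3, tail=0, size=1
write(65): buf=[65 _ _ 50], head=3, tail=1, size=2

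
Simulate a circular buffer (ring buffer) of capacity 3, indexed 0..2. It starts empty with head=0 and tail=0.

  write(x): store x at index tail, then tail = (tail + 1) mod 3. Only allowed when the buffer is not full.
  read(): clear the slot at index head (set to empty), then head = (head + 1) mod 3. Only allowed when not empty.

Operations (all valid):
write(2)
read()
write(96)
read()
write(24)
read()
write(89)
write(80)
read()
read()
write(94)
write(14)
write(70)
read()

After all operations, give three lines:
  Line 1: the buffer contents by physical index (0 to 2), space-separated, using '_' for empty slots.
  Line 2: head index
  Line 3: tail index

Answer: 14 70 _
0
2

Derivation:
write(2): buf=[2 _ _], head=0, tail=1, size=1
read(): buf=[_ _ _], head=1, tail=1, size=0
write(96): buf=[_ 96 _], head=1, tail=2, size=1
read(): buf=[_ _ _], head=2, tail=2, size=0
write(24): buf=[_ _ 24], head=2, tail=0, size=1
read(): buf=[_ _ _], head=0, tail=0, size=0
write(89): buf=[89 _ _], head=0, tail=1, size=1
write(80): buf=[89 80 _], head=0, tail=2, size=2
read(): buf=[_ 80 _], head=1, tail=2, size=1
read(): buf=[_ _ _], head=2, tail=2, size=0
write(94): buf=[_ _ 94], head=2, tail=0, size=1
write(14): buf=[14 _ 94], head=2, tail=1, size=2
write(70): buf=[14 70 94], head=2, tail=2, size=3
read(): buf=[14 70 _], head=0, tail=2, size=2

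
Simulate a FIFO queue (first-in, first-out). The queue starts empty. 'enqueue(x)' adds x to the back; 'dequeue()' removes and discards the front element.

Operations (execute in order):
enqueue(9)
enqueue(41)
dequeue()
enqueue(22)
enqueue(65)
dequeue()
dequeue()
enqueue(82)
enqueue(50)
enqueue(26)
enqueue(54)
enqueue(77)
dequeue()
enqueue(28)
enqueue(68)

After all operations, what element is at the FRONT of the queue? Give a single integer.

Answer: 82

Derivation:
enqueue(9): queue = [9]
enqueue(41): queue = [9, 41]
dequeue(): queue = [41]
enqueue(22): queue = [41, 22]
enqueue(65): queue = [41, 22, 65]
dequeue(): queue = [22, 65]
dequeue(): queue = [65]
enqueue(82): queue = [65, 82]
enqueue(50): queue = [65, 82, 50]
enqueue(26): queue = [65, 82, 50, 26]
enqueue(54): queue = [65, 82, 50, 26, 54]
enqueue(77): queue = [65, 82, 50, 26, 54, 77]
dequeue(): queue = [82, 50, 26, 54, 77]
enqueue(28): queue = [82, 50, 26, 54, 77, 28]
enqueue(68): queue = [82, 50, 26, 54, 77, 28, 68]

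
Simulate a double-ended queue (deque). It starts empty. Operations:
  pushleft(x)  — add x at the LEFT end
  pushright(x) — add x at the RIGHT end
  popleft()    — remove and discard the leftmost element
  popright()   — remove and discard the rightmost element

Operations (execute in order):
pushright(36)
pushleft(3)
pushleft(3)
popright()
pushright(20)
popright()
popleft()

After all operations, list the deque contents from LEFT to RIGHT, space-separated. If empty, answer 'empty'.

pushright(36): [36]
pushleft(3): [3, 36]
pushleft(3): [3, 3, 36]
popright(): [3, 3]
pushright(20): [3, 3, 20]
popright(): [3, 3]
popleft(): [3]

Answer: 3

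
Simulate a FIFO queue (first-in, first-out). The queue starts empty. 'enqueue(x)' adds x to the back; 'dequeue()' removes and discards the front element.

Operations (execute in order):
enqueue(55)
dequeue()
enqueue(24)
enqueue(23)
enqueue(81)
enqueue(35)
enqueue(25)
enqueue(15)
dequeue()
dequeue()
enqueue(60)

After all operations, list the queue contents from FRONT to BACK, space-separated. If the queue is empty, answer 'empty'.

Answer: 81 35 25 15 60

Derivation:
enqueue(55): [55]
dequeue(): []
enqueue(24): [24]
enqueue(23): [24, 23]
enqueue(81): [24, 23, 81]
enqueue(35): [24, 23, 81, 35]
enqueue(25): [24, 23, 81, 35, 25]
enqueue(15): [24, 23, 81, 35, 25, 15]
dequeue(): [23, 81, 35, 25, 15]
dequeue(): [81, 35, 25, 15]
enqueue(60): [81, 35, 25, 15, 60]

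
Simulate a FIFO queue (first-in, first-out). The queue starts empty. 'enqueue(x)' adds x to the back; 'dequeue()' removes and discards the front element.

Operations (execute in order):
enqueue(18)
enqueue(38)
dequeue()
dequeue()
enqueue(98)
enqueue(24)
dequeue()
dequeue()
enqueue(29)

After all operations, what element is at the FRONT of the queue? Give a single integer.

Answer: 29

Derivation:
enqueue(18): queue = [18]
enqueue(38): queue = [18, 38]
dequeue(): queue = [38]
dequeue(): queue = []
enqueue(98): queue = [98]
enqueue(24): queue = [98, 24]
dequeue(): queue = [24]
dequeue(): queue = []
enqueue(29): queue = [29]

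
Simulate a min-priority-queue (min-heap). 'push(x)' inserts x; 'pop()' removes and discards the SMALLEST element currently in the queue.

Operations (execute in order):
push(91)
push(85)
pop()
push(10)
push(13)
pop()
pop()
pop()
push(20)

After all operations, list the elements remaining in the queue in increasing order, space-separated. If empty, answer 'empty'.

push(91): heap contents = [91]
push(85): heap contents = [85, 91]
pop() → 85: heap contents = [91]
push(10): heap contents = [10, 91]
push(13): heap contents = [10, 13, 91]
pop() → 10: heap contents = [13, 91]
pop() → 13: heap contents = [91]
pop() → 91: heap contents = []
push(20): heap contents = [20]

Answer: 20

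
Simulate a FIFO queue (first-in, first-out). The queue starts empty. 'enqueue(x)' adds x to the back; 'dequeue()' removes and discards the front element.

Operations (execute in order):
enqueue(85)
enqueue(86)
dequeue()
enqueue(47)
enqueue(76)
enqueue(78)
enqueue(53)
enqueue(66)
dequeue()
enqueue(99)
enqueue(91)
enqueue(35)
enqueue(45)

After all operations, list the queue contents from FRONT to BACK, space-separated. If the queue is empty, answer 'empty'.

Answer: 47 76 78 53 66 99 91 35 45

Derivation:
enqueue(85): [85]
enqueue(86): [85, 86]
dequeue(): [86]
enqueue(47): [86, 47]
enqueue(76): [86, 47, 76]
enqueue(78): [86, 47, 76, 78]
enqueue(53): [86, 47, 76, 78, 53]
enqueue(66): [86, 47, 76, 78, 53, 66]
dequeue(): [47, 76, 78, 53, 66]
enqueue(99): [47, 76, 78, 53, 66, 99]
enqueue(91): [47, 76, 78, 53, 66, 99, 91]
enqueue(35): [47, 76, 78, 53, 66, 99, 91, 35]
enqueue(45): [47, 76, 78, 53, 66, 99, 91, 35, 45]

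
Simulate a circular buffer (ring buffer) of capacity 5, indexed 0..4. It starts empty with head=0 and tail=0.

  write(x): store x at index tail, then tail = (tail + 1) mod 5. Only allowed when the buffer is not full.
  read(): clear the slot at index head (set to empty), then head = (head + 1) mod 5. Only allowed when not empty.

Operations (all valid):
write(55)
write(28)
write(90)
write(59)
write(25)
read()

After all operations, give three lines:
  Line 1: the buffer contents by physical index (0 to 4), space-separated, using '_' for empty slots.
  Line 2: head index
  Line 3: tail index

Answer: _ 28 90 59 25
1
0

Derivation:
write(55): buf=[55 _ _ _ _], head=0, tail=1, size=1
write(28): buf=[55 28 _ _ _], head=0, tail=2, size=2
write(90): buf=[55 28 90 _ _], head=0, tail=3, size=3
write(59): buf=[55 28 90 59 _], head=0, tail=4, size=4
write(25): buf=[55 28 90 59 25], head=0, tail=0, size=5
read(): buf=[_ 28 90 59 25], head=1, tail=0, size=4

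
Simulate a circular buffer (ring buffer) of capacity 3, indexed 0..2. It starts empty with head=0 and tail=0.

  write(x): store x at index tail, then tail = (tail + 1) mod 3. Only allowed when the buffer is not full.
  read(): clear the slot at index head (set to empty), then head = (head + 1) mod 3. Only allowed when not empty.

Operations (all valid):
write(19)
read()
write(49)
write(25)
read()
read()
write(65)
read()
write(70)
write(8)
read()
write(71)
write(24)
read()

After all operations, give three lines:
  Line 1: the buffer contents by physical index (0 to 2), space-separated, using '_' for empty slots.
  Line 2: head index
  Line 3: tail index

Answer: 71 24 _
0
2

Derivation:
write(19): buf=[19 _ _], head=0, tail=1, size=1
read(): buf=[_ _ _], head=1, tail=1, size=0
write(49): buf=[_ 49 _], head=1, tail=2, size=1
write(25): buf=[_ 49 25], head=1, tail=0, size=2
read(): buf=[_ _ 25], head=2, tail=0, size=1
read(): buf=[_ _ _], head=0, tail=0, size=0
write(65): buf=[65 _ _], head=0, tail=1, size=1
read(): buf=[_ _ _], head=1, tail=1, size=0
write(70): buf=[_ 70 _], head=1, tail=2, size=1
write(8): buf=[_ 70 8], head=1, tail=0, size=2
read(): buf=[_ _ 8], head=2, tail=0, size=1
write(71): buf=[71 _ 8], head=2, tail=1, size=2
write(24): buf=[71 24 8], head=2, tail=2, size=3
read(): buf=[71 24 _], head=0, tail=2, size=2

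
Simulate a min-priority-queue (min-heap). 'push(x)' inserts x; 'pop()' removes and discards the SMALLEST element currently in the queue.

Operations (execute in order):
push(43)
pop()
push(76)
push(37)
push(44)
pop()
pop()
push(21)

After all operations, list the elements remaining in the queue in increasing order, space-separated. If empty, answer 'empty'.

Answer: 21 76

Derivation:
push(43): heap contents = [43]
pop() → 43: heap contents = []
push(76): heap contents = [76]
push(37): heap contents = [37, 76]
push(44): heap contents = [37, 44, 76]
pop() → 37: heap contents = [44, 76]
pop() → 44: heap contents = [76]
push(21): heap contents = [21, 76]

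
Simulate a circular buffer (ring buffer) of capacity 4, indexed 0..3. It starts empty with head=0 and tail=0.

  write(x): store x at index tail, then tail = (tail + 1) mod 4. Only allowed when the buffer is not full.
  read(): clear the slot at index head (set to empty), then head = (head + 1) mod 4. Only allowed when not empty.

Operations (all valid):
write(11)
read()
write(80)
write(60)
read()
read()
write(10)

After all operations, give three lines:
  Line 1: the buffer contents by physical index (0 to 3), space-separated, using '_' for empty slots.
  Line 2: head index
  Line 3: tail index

write(11): buf=[11 _ _ _], head=0, tail=1, size=1
read(): buf=[_ _ _ _], head=1, tail=1, size=0
write(80): buf=[_ 80 _ _], head=1, tail=2, size=1
write(60): buf=[_ 80 60 _], head=1, tail=3, size=2
read(): buf=[_ _ 60 _], head=2, tail=3, size=1
read(): buf=[_ _ _ _], head=3, tail=3, size=0
write(10): buf=[_ _ _ 10], head=3, tail=0, size=1

Answer: _ _ _ 10
3
0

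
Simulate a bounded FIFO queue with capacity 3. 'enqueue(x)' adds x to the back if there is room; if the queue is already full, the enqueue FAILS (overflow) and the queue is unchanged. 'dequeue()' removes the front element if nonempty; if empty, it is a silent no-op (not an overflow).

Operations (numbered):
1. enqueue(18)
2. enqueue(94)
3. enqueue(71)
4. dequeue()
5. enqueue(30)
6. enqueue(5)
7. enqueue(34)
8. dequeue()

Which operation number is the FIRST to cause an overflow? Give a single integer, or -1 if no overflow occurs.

Answer: 6

Derivation:
1. enqueue(18): size=1
2. enqueue(94): size=2
3. enqueue(71): size=3
4. dequeue(): size=2
5. enqueue(30): size=3
6. enqueue(5): size=3=cap → OVERFLOW (fail)
7. enqueue(34): size=3=cap → OVERFLOW (fail)
8. dequeue(): size=2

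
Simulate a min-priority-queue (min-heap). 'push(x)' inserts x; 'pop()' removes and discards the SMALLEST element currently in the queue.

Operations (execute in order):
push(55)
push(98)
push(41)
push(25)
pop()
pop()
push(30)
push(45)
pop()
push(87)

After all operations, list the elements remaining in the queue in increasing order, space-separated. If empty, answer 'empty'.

Answer: 45 55 87 98

Derivation:
push(55): heap contents = [55]
push(98): heap contents = [55, 98]
push(41): heap contents = [41, 55, 98]
push(25): heap contents = [25, 41, 55, 98]
pop() → 25: heap contents = [41, 55, 98]
pop() → 41: heap contents = [55, 98]
push(30): heap contents = [30, 55, 98]
push(45): heap contents = [30, 45, 55, 98]
pop() → 30: heap contents = [45, 55, 98]
push(87): heap contents = [45, 55, 87, 98]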